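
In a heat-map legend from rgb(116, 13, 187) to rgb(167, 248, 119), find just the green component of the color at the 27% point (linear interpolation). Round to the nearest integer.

76

G = 13 + 0.27 × (248 − 13) = 76.45 → 76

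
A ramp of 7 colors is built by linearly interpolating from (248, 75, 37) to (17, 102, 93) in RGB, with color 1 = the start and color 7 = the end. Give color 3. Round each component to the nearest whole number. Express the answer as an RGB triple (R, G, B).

(171, 84, 56)

With 7 swatches and endpoints inclusive, swatch 3 sits at t = (3 − 1)/(7 − 1) = 2/6 ≈ 0.3333.
R = 248 + 0.3333 × (17 − 248) = 171.008 → 171
G = 75 + 0.3333 × (102 − 75) = 83.999 → 84
B = 37 + 0.3333 × (93 − 37) = 55.665 → 56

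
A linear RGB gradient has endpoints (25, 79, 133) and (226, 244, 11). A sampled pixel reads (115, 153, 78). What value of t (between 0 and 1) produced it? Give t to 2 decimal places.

Invert the lerp on the R channel (largest span, 201): t = (115 − 25) / (226 − 25) = 90/201 = 0.44776.
Check on G: (153 − 79)/(244 − 79) = 0.4485 ✓

0.45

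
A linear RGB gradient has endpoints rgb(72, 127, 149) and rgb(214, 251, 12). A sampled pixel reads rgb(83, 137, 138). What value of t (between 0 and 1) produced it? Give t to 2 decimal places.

Invert the lerp on the R channel (largest span, 142): t = (83 − 72) / (214 − 72) = 11/142 = 0.077465.
Check on G: (137 − 127)/(251 − 127) = 0.08065 ✓

0.08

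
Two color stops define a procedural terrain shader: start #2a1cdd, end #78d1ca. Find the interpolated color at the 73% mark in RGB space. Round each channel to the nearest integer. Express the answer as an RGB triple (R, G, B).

#2a1cdd → (42, 28, 221); #78d1ca → (120, 209, 202).
73% corresponds to t = 0.73.
R = 42 + 0.73 × (120 − 42) = 42 + 0.73 × 78 = 98.94 → 99
G = 28 + 0.73 × (209 − 28) = 28 + 0.73 × 181 = 160.13 → 160
B = 221 + 0.73 × (202 − 221) = 221 + 0.73 × -19 = 207.13 → 207
So the blended color is (99, 160, 207), about #63a0cf.

(99, 160, 207)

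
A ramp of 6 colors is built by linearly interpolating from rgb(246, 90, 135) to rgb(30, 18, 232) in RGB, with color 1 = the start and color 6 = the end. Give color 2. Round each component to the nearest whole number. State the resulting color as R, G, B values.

With 6 swatches and endpoints inclusive, swatch 2 sits at t = (2 − 1)/(6 − 1) = 1/5 ≈ 0.2.
R = 246 + 0.2 × (30 − 246) = 202.8 → 203
G = 90 + 0.2 × (18 − 90) = 75.6 → 76
B = 135 + 0.2 × (232 − 135) = 154.4 → 154

(203, 76, 154)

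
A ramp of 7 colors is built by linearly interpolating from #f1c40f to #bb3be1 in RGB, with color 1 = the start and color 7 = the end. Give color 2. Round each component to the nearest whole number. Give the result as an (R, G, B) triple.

With 7 swatches and endpoints inclusive, swatch 2 sits at t = (2 − 1)/(7 − 1) = 1/6 ≈ 0.1667.
#f1c40f → (241, 196, 15); #bb3be1 → (187, 59, 225).
R = 241 + 0.1667 × (187 − 241) = 231.998 → 232
G = 196 + 0.1667 × (59 − 196) = 173.162 → 173
B = 15 + 0.1667 × (225 − 15) = 50.007 → 50

(232, 173, 50)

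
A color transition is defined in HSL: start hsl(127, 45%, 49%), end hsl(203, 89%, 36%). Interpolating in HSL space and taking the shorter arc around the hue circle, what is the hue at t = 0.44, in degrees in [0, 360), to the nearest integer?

160

Hue arc: Δh = 203 − 127 = 76° (|Δh| ≤ 180, already the shorter path).
H = 127 + 0.44 × (76) = 160.44 → 160°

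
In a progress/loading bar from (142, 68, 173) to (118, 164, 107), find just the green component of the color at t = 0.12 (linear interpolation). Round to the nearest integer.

80

G = 68 + 0.12 × (164 − 68) = 79.52 → 80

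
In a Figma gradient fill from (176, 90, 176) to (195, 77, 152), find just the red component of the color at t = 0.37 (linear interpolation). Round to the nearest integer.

183

R = 176 + 0.37 × (195 − 176) = 183.03 → 183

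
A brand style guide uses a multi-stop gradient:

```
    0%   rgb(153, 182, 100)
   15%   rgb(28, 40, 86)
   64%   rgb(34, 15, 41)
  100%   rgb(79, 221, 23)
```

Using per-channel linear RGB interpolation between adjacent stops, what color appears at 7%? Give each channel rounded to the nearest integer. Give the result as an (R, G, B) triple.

7% lies between the 0% and 15% stops, so the local fraction is t = (7 − 0)/(15 − 0) = 7/15 ≈ 0.4667.
R = 153 + 0.4667 × (28 − 153) = 94.662 → 95
G = 182 + 0.4667 × (40 − 182) = 115.729 → 116
B = 100 + 0.4667 × (86 − 100) = 93.466 → 93

(95, 116, 93)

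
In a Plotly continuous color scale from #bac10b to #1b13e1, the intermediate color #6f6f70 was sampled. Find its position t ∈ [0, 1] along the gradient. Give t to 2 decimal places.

Invert the lerp on the B channel (largest span, 214): t = (112 − 11) / (225 − 11) = 101/214 = 0.47196.
Check on R: (111 − 186)/(27 − 186) = 0.4717 ✓

0.47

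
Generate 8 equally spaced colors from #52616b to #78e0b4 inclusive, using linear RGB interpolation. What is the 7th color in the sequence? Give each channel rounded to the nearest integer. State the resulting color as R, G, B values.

With 8 swatches and endpoints inclusive, swatch 7 sits at t = (7 − 1)/(8 − 1) = 6/7 ≈ 0.8571.
#52616b → (82, 97, 107); #78e0b4 → (120, 224, 180).
R = 82 + 0.8571 × (120 − 82) = 114.57 → 115
G = 97 + 0.8571 × (224 − 97) = 205.852 → 206
B = 107 + 0.8571 × (180 − 107) = 169.568 → 170

(115, 206, 170)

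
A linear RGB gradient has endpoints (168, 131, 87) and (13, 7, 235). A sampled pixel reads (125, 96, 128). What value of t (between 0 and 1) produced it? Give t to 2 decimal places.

0.28

Invert the lerp on the R channel (largest span, 155): t = (125 − 168) / (13 − 168) = -43/-155 = 0.27742.
Check on G: (96 − 131)/(7 − 131) = 0.2823 ✓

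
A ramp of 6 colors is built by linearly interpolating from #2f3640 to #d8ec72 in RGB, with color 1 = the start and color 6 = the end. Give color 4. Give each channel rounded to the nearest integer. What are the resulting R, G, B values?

With 6 swatches and endpoints inclusive, swatch 4 sits at t = (4 − 1)/(6 − 1) = 3/5 ≈ 0.6.
#2f3640 → (47, 54, 64); #d8ec72 → (216, 236, 114).
R = 47 + 0.6 × (216 − 47) = 148.4 → 148
G = 54 + 0.6 × (236 − 54) = 163.2 → 163
B = 64 + 0.6 × (114 − 64) = 94 → 94

(148, 163, 94)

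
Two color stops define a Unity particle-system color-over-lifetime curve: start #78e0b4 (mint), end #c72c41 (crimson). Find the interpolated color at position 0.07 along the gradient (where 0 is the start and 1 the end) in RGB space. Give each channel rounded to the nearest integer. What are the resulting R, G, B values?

#78e0b4 → (120, 224, 180); #c72c41 → (199, 44, 65).
R = 120 + 0.07 × (199 − 120) = 120 + 0.07 × 79 = 125.53 → 126
G = 224 + 0.07 × (44 − 224) = 224 + 0.07 × -180 = 211.4 → 211
B = 180 + 0.07 × (65 − 180) = 180 + 0.07 × -115 = 171.95 → 172

(126, 211, 172)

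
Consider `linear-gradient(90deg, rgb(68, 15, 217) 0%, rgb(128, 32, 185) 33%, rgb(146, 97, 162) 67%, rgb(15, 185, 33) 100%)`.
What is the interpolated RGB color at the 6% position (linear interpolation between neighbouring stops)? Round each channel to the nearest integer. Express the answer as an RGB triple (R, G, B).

6% lies between the 0% and 33% stops, so the local fraction is t = (6 − 0)/(33 − 0) = 6/33 ≈ 0.1818.
R = 68 + 0.1818 × (128 − 68) = 78.908 → 79
G = 15 + 0.1818 × (32 − 15) = 18.091 → 18
B = 217 + 0.1818 × (185 − 217) = 211.182 → 211

(79, 18, 211)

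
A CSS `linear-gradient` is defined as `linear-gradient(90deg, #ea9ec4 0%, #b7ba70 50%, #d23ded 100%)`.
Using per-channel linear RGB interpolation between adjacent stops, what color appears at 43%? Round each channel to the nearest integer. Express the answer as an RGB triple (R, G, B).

(190, 182, 124)

43% lies between the 0% and 50% stops, so the local fraction is t = (43 − 0)/(50 − 0) = 43/50 ≈ 0.86.
#ea9ec4 → (234, 158, 196); #b7ba70 → (183, 186, 112).
R = 234 + 0.86 × (183 − 234) = 190.14 → 190
G = 158 + 0.86 × (186 − 158) = 182.08 → 182
B = 196 + 0.86 × (112 − 196) = 123.76 → 124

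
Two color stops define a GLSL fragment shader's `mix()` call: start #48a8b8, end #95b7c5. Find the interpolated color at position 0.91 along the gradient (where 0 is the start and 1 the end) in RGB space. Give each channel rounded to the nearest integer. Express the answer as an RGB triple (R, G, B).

#48a8b8 → (72, 168, 184); #95b7c5 → (149, 183, 197).
R = 72 + 0.91 × (149 − 72) = 72 + 0.91 × 77 = 142.07 → 142
G = 168 + 0.91 × (183 − 168) = 168 + 0.91 × 15 = 181.65 → 182
B = 184 + 0.91 × (197 − 184) = 184 + 0.91 × 13 = 195.83 → 196

(142, 182, 196)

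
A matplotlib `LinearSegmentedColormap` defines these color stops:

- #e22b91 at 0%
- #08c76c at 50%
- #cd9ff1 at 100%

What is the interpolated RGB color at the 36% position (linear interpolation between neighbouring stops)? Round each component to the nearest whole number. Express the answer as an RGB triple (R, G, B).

36% lies between the 0% and 50% stops, so the local fraction is t = (36 − 0)/(50 − 0) = 36/50 ≈ 0.72.
#e22b91 → (226, 43, 145); #08c76c → (8, 199, 108).
R = 226 + 0.72 × (8 − 226) = 69.04 → 69
G = 43 + 0.72 × (199 − 43) = 155.32 → 155
B = 145 + 0.72 × (108 − 145) = 118.36 → 118

(69, 155, 118)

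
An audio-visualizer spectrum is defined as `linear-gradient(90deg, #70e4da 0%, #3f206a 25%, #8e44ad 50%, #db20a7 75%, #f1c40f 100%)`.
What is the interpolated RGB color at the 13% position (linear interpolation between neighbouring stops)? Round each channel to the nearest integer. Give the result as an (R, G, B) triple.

13% lies between the 0% and 25% stops, so the local fraction is t = (13 − 0)/(25 − 0) = 13/25 ≈ 0.52.
#70e4da → (112, 228, 218); #3f206a → (63, 32, 106).
R = 112 + 0.52 × (63 − 112) = 86.52 → 87
G = 228 + 0.52 × (32 − 228) = 126.08 → 126
B = 218 + 0.52 × (106 − 218) = 159.76 → 160

(87, 126, 160)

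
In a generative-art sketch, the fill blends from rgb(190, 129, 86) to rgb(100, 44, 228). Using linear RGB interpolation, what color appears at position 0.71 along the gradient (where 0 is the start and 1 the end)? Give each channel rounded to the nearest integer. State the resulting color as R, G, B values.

(126, 69, 187)

R = 190 + 0.71 × (100 − 190) = 190 + 0.71 × -90 = 126.1 → 126
G = 129 + 0.71 × (44 − 129) = 129 + 0.71 × -85 = 68.65 → 69
B = 86 + 0.71 × (228 − 86) = 86 + 0.71 × 142 = 186.82 → 187
So the blended color is (126, 69, 187), about #7e45bb.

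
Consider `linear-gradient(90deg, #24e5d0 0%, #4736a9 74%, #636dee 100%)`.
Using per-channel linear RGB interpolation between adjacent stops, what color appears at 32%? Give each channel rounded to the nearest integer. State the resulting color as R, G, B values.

(51, 153, 191)

32% lies between the 0% and 74% stops, so the local fraction is t = (32 − 0)/(74 − 0) = 32/74 ≈ 0.4324.
#24e5d0 → (36, 229, 208); #4736a9 → (71, 54, 169).
R = 36 + 0.4324 × (71 − 36) = 51.134 → 51
G = 229 + 0.4324 × (54 − 229) = 153.33 → 153
B = 208 + 0.4324 × (169 − 208) = 191.136 → 191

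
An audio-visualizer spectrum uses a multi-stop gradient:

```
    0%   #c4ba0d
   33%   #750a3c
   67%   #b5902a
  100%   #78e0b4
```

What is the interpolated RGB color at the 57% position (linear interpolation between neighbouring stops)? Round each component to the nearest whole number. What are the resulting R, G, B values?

(162, 105, 47)

57% lies between the 33% and 67% stops, so the local fraction is t = (57 − 33)/(67 − 33) = 24/34 ≈ 0.7059.
#750a3c → (117, 10, 60); #b5902a → (181, 144, 42).
R = 117 + 0.7059 × (181 − 117) = 162.178 → 162
G = 10 + 0.7059 × (144 − 10) = 104.591 → 105
B = 60 + 0.7059 × (42 − 60) = 47.294 → 47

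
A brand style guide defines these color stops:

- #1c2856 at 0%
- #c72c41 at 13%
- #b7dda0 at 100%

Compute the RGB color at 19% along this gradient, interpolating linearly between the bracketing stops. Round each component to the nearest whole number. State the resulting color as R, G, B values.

19% lies between the 13% and 100% stops, so the local fraction is t = (19 − 13)/(100 − 13) = 6/87 ≈ 0.069.
#c72c41 → (199, 44, 65); #b7dda0 → (183, 221, 160).
R = 199 + 0.069 × (183 − 199) = 197.896 → 198
G = 44 + 0.069 × (221 − 44) = 56.213 → 56
B = 65 + 0.069 × (160 − 65) = 71.555 → 72

(198, 56, 72)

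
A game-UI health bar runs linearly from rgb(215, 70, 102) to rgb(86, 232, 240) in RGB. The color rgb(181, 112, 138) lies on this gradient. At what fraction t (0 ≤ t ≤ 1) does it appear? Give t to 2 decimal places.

0.26

Invert the lerp on the G channel (largest span, 162): t = (112 − 70) / (232 − 70) = 42/162 = 0.25926.
Check on R: (181 − 215)/(86 − 215) = 0.2636 ✓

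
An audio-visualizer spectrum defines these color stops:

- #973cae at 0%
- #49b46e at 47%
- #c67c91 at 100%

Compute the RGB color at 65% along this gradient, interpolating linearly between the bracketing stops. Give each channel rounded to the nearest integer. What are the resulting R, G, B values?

(115, 161, 122)

65% lies between the 47% and 100% stops, so the local fraction is t = (65 − 47)/(100 − 47) = 18/53 ≈ 0.3396.
#49b46e → (73, 180, 110); #c67c91 → (198, 124, 145).
R = 73 + 0.3396 × (198 − 73) = 115.45 → 115
G = 180 + 0.3396 × (124 − 180) = 160.982 → 161
B = 110 + 0.3396 × (145 − 110) = 121.886 → 122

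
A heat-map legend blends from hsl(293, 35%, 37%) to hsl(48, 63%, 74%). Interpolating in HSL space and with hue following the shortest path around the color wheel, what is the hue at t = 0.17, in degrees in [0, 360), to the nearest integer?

313

Hue: 48 − 293 = -245°, but |-245| > 180 so the shorter arc goes the other way: Δh = -245 + 360 = 115°.
H = 293 + 0.17 × (115) = 312.55 → 313°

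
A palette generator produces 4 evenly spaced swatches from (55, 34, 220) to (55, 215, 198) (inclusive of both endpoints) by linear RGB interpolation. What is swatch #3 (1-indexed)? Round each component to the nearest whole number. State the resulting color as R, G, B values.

With 4 swatches and endpoints inclusive, swatch 3 sits at t = (3 − 1)/(4 − 1) = 2/3 ≈ 0.6667.
R = 55 + 0.6667 × (55 − 55) = 55 → 55
G = 34 + 0.6667 × (215 − 34) = 154.673 → 155
B = 220 + 0.6667 × (198 − 220) = 205.333 → 205

(55, 155, 205)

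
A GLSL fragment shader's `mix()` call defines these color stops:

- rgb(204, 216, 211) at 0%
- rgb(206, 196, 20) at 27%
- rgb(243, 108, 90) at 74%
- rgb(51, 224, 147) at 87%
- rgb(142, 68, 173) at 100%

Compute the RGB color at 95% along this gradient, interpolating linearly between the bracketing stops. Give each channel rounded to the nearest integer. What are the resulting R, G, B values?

(107, 128, 163)

95% lies between the 87% and 100% stops, so the local fraction is t = (95 − 87)/(100 − 87) = 8/13 ≈ 0.6154.
R = 51 + 0.6154 × (142 − 51) = 107.001 → 107
G = 224 + 0.6154 × (68 − 224) = 127.998 → 128
B = 147 + 0.6154 × (173 − 147) = 163 → 163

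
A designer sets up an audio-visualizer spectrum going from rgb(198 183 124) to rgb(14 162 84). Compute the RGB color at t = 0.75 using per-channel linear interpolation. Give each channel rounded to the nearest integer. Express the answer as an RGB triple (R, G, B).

(60, 167, 94)

R = 198 + 0.75 × (14 − 198) = 198 + 0.75 × -184 = 60 → 60
G = 183 + 0.75 × (162 − 183) = 183 + 0.75 × -21 = 167.25 → 167
B = 124 + 0.75 × (84 − 124) = 124 + 0.75 × -40 = 94 → 94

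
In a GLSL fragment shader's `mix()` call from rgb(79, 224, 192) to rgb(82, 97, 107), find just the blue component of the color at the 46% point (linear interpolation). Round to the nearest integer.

B = 192 + 0.46 × (107 − 192) = 152.9 → 153

153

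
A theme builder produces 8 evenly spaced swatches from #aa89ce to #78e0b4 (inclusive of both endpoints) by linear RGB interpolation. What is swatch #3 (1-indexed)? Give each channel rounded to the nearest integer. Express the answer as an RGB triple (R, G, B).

(156, 162, 199)

With 8 swatches and endpoints inclusive, swatch 3 sits at t = (3 − 1)/(8 − 1) = 2/7 ≈ 0.2857.
#aa89ce → (170, 137, 206); #78e0b4 → (120, 224, 180).
R = 170 + 0.2857 × (120 − 170) = 155.715 → 156
G = 137 + 0.2857 × (224 − 137) = 161.856 → 162
B = 206 + 0.2857 × (180 − 206) = 198.572 → 199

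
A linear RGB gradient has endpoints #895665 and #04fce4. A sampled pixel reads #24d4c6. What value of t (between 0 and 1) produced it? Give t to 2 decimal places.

0.76

Invert the lerp on the G channel (largest span, 166): t = (212 − 86) / (252 − 86) = 126/166 = 0.75904.
Check on R: (36 − 137)/(4 − 137) = 0.7594 ✓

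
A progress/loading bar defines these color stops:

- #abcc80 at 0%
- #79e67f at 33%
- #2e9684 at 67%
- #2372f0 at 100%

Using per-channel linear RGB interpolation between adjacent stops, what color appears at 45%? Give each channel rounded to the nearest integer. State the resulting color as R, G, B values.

(95, 202, 129)

45% lies between the 33% and 67% stops, so the local fraction is t = (45 − 33)/(67 − 33) = 12/34 ≈ 0.3529.
#79e67f → (121, 230, 127); #2e9684 → (46, 150, 132).
R = 121 + 0.3529 × (46 − 121) = 94.532 → 95
G = 230 + 0.3529 × (150 − 230) = 201.768 → 202
B = 127 + 0.3529 × (132 − 127) = 128.764 → 129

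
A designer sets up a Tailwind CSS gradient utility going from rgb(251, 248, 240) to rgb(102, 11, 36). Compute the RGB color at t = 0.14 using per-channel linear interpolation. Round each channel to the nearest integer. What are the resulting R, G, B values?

(230, 215, 211)

R = 251 + 0.14 × (102 − 251) = 251 + 0.14 × -149 = 230.14 → 230
G = 248 + 0.14 × (11 − 248) = 248 + 0.14 × -237 = 214.82 → 215
B = 240 + 0.14 × (36 − 240) = 240 + 0.14 × -204 = 211.44 → 211
So the blended color is (230, 215, 211), about #e6d7d3.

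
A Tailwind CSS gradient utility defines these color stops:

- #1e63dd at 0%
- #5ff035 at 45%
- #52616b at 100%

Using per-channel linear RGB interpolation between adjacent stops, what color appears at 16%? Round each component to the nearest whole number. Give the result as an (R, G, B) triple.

16% lies between the 0% and 45% stops, so the local fraction is t = (16 − 0)/(45 − 0) = 16/45 ≈ 0.3556.
#1e63dd → (30, 99, 221); #5ff035 → (95, 240, 53).
R = 30 + 0.3556 × (95 − 30) = 53.114 → 53
G = 99 + 0.3556 × (240 − 99) = 149.14 → 149
B = 221 + 0.3556 × (53 − 221) = 161.259 → 161

(53, 149, 161)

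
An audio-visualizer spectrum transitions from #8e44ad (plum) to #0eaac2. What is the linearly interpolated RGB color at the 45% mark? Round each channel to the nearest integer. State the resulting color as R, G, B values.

#8e44ad → (142, 68, 173); #0eaac2 → (14, 170, 194).
45% corresponds to t = 0.45.
R = 142 + 0.45 × (14 − 142) = 142 + 0.45 × -128 = 84.4 → 84
G = 68 + 0.45 × (170 − 68) = 68 + 0.45 × 102 = 113.9 → 114
B = 173 + 0.45 × (194 − 173) = 173 + 0.45 × 21 = 182.45 → 182

(84, 114, 182)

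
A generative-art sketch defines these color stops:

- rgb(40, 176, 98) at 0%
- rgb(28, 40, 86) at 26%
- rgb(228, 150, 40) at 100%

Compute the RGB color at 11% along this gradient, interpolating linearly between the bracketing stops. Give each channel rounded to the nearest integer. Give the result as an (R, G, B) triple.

11% lies between the 0% and 26% stops, so the local fraction is t = (11 − 0)/(26 − 0) = 11/26 ≈ 0.4231.
R = 40 + 0.4231 × (28 − 40) = 34.923 → 35
G = 176 + 0.4231 × (40 − 176) = 118.458 → 118
B = 98 + 0.4231 × (86 − 98) = 92.923 → 93

(35, 118, 93)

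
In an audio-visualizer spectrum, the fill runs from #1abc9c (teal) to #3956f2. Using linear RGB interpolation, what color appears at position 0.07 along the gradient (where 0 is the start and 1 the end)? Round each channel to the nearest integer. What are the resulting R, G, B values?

#1abc9c → (26, 188, 156); #3956f2 → (57, 86, 242).
R = 26 + 0.07 × (57 − 26) = 26 + 0.07 × 31 = 28.17 → 28
G = 188 + 0.07 × (86 − 188) = 188 + 0.07 × -102 = 180.86 → 181
B = 156 + 0.07 × (242 − 156) = 156 + 0.07 × 86 = 162.02 → 162

(28, 181, 162)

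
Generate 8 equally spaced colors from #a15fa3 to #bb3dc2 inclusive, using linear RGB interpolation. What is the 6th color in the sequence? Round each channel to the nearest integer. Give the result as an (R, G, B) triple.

(180, 71, 185)

With 8 swatches and endpoints inclusive, swatch 6 sits at t = (6 − 1)/(8 − 1) = 5/7 ≈ 0.7143.
#a15fa3 → (161, 95, 163); #bb3dc2 → (187, 61, 194).
R = 161 + 0.7143 × (187 − 161) = 179.572 → 180
G = 95 + 0.7143 × (61 − 95) = 70.714 → 71
B = 163 + 0.7143 × (194 − 163) = 185.143 → 185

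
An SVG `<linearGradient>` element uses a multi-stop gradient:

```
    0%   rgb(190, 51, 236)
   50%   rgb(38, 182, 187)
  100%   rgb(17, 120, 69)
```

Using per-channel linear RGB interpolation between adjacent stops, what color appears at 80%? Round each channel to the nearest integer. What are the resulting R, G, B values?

(25, 145, 116)

80% lies between the 50% and 100% stops, so the local fraction is t = (80 − 50)/(100 − 50) = 30/50 ≈ 0.6.
R = 38 + 0.6 × (17 − 38) = 25.4 → 25
G = 182 + 0.6 × (120 − 182) = 144.8 → 145
B = 187 + 0.6 × (69 − 187) = 116.2 → 116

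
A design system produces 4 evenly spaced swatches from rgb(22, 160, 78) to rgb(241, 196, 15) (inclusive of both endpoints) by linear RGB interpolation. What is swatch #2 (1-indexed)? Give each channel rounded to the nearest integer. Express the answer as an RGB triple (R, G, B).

With 4 swatches and endpoints inclusive, swatch 2 sits at t = (2 − 1)/(4 − 1) = 1/3 ≈ 0.3333.
R = 22 + 0.3333 × (241 − 22) = 94.993 → 95
G = 160 + 0.3333 × (196 − 160) = 171.999 → 172
B = 78 + 0.3333 × (15 − 78) = 57.002 → 57

(95, 172, 57)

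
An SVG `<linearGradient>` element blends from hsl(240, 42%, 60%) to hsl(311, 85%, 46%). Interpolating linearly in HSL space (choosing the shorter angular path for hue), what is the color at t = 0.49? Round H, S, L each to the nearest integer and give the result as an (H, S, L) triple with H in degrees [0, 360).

Hue arc: Δh = 311 − 240 = 71° (|Δh| ≤ 180, already the shorter path).
H = 240 + 0.49 × (71) = 274.79 → 275°
S = 42 + 0.49 × (85 − 42) = 63.07 → 63%
L = 60 + 0.49 × (46 − 60) = 53.14 → 53%

(275, 63, 53)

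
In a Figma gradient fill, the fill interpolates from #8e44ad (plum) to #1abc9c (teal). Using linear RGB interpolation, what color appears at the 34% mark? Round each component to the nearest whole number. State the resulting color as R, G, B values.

(103, 109, 167)

#8e44ad → (142, 68, 173); #1abc9c → (26, 188, 156).
34% corresponds to t = 0.34.
R = 142 + 0.34 × (26 − 142) = 142 + 0.34 × -116 = 102.56 → 103
G = 68 + 0.34 × (188 − 68) = 68 + 0.34 × 120 = 108.8 → 109
B = 173 + 0.34 × (156 − 173) = 173 + 0.34 × -17 = 167.22 → 167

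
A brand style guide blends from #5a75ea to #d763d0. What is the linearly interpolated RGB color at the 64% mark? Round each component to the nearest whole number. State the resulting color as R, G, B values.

#5a75ea → (90, 117, 234); #d763d0 → (215, 99, 208).
64% corresponds to t = 0.64.
R = 90 + 0.64 × (215 − 90) = 90 + 0.64 × 125 = 170 → 170
G = 117 + 0.64 × (99 − 117) = 117 + 0.64 × -18 = 105.48 → 105
B = 234 + 0.64 × (208 − 234) = 234 + 0.64 × -26 = 217.36 → 217
So the blended color is (170, 105, 217), about #aa69d9.

(170, 105, 217)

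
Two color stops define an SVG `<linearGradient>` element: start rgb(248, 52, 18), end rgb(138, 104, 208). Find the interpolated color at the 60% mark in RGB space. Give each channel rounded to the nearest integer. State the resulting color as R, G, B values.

(182, 83, 132)

60% corresponds to t = 0.6.
R = 248 + 0.6 × (138 − 248) = 248 + 0.6 × -110 = 182 → 182
G = 52 + 0.6 × (104 − 52) = 52 + 0.6 × 52 = 83.2 → 83
B = 18 + 0.6 × (208 − 18) = 18 + 0.6 × 190 = 132 → 132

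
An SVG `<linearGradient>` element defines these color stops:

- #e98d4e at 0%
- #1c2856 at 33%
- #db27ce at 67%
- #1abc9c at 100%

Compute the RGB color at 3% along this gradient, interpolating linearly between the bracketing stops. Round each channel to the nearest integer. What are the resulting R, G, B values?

3% lies between the 0% and 33% stops, so the local fraction is t = (3 − 0)/(33 − 0) = 3/33 ≈ 0.0909.
#e98d4e → (233, 141, 78); #1c2856 → (28, 40, 86).
R = 233 + 0.0909 × (28 − 233) = 214.365 → 214
G = 141 + 0.0909 × (40 − 141) = 131.819 → 132
B = 78 + 0.0909 × (86 − 78) = 78.727 → 79

(214, 132, 79)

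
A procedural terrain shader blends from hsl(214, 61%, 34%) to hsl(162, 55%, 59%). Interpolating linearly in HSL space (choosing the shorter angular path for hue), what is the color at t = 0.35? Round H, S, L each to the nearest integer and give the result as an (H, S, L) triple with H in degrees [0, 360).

(196, 59, 43)

Hue arc: Δh = 162 − 214 = -52° (|Δh| ≤ 180, already the shorter path).
H = 214 + 0.35 × (-52) = 195.8 → 196°
S = 61 + 0.35 × (55 − 61) = 58.9 → 59%
L = 34 + 0.35 × (59 − 34) = 42.75 → 43%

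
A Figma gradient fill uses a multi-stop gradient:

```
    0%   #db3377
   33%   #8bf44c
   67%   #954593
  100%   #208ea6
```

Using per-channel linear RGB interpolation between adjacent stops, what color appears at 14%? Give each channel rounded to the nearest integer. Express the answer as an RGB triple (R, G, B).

(185, 133, 101)

14% lies between the 0% and 33% stops, so the local fraction is t = (14 − 0)/(33 − 0) = 14/33 ≈ 0.4242.
#db3377 → (219, 51, 119); #8bf44c → (139, 244, 76).
R = 219 + 0.4242 × (139 − 219) = 185.064 → 185
G = 51 + 0.4242 × (244 − 51) = 132.871 → 133
B = 119 + 0.4242 × (76 − 119) = 100.759 → 101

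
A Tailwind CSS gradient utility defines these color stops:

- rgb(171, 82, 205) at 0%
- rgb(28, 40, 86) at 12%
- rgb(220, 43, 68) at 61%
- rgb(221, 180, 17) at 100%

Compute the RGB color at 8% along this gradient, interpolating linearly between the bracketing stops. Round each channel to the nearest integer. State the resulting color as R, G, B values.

(76, 54, 126)

8% lies between the 0% and 12% stops, so the local fraction is t = (8 − 0)/(12 − 0) = 8/12 ≈ 0.6667.
R = 171 + 0.6667 × (28 − 171) = 75.662 → 76
G = 82 + 0.6667 × (40 − 82) = 53.999 → 54
B = 205 + 0.6667 × (86 − 205) = 125.663 → 126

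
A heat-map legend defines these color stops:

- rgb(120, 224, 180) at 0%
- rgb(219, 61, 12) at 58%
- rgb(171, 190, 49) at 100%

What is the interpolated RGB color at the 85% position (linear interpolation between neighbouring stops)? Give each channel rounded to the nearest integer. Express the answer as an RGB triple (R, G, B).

85% lies between the 58% and 100% stops, so the local fraction is t = (85 − 58)/(100 − 58) = 27/42 ≈ 0.6429.
R = 219 + 0.6429 × (171 − 219) = 188.141 → 188
G = 61 + 0.6429 × (190 − 61) = 143.934 → 144
B = 12 + 0.6429 × (49 − 12) = 35.787 → 36

(188, 144, 36)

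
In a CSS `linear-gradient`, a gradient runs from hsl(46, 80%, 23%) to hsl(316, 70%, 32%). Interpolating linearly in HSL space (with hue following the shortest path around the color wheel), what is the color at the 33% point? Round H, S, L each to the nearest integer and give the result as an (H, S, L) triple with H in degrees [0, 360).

(16, 77, 26)

Hue: 316 − 46 = 270°, but |270| > 180 so the shorter arc goes the other way: Δh = 270 − 360 = -90°.
H = 46 + 0.33 × (-90) = 16.3 → 16°
S = 80 + 0.33 × (70 − 80) = 76.7 → 77%
L = 23 + 0.33 × (32 − 23) = 25.97 → 26%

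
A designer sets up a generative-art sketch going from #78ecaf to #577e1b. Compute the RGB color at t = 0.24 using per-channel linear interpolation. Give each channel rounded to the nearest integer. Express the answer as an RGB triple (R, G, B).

(112, 210, 139)

#78ecaf → (120, 236, 175); #577e1b → (87, 126, 27).
R = 120 + 0.24 × (87 − 120) = 120 + 0.24 × -33 = 112.08 → 112
G = 236 + 0.24 × (126 − 236) = 236 + 0.24 × -110 = 209.6 → 210
B = 175 + 0.24 × (27 − 175) = 175 + 0.24 × -148 = 139.48 → 139
So the blended color is (112, 210, 139), about #70d28b.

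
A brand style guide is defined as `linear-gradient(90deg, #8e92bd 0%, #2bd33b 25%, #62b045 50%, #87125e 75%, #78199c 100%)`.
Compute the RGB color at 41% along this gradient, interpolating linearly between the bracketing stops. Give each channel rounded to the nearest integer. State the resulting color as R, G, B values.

(78, 189, 65)

41% lies between the 25% and 50% stops, so the local fraction is t = (41 − 25)/(50 − 25) = 16/25 ≈ 0.64.
#2bd33b → (43, 211, 59); #62b045 → (98, 176, 69).
R = 43 + 0.64 × (98 − 43) = 78.2 → 78
G = 211 + 0.64 × (176 − 211) = 188.6 → 189
B = 59 + 0.64 × (69 − 59) = 65.4 → 65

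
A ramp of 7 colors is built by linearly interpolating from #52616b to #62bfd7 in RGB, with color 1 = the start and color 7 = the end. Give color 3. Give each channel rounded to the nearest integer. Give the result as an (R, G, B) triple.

(87, 128, 143)

With 7 swatches and endpoints inclusive, swatch 3 sits at t = (3 − 1)/(7 − 1) = 2/6 ≈ 0.3333.
#52616b → (82, 97, 107); #62bfd7 → (98, 191, 215).
R = 82 + 0.3333 × (98 − 82) = 87.333 → 87
G = 97 + 0.3333 × (191 − 97) = 128.33 → 128
B = 107 + 0.3333 × (215 − 107) = 142.996 → 143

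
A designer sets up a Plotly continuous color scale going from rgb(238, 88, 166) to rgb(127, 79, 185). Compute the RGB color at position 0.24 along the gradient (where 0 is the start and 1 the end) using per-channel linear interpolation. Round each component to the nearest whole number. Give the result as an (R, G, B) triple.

(211, 86, 171)

R = 238 + 0.24 × (127 − 238) = 238 + 0.24 × -111 = 211.36 → 211
G = 88 + 0.24 × (79 − 88) = 88 + 0.24 × -9 = 85.84 → 86
B = 166 + 0.24 × (185 − 166) = 166 + 0.24 × 19 = 170.56 → 171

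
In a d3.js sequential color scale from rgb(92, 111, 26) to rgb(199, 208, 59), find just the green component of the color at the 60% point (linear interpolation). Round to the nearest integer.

169

G = 111 + 0.6 × (208 − 111) = 169.2 → 169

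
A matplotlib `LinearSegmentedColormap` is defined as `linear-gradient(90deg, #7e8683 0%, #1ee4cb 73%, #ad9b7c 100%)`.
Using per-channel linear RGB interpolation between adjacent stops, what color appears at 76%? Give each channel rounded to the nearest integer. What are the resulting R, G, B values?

(46, 220, 194)

76% lies between the 73% and 100% stops, so the local fraction is t = (76 − 73)/(100 − 73) = 3/27 ≈ 0.1111.
#1ee4cb → (30, 228, 203); #ad9b7c → (173, 155, 124).
R = 30 + 0.1111 × (173 − 30) = 45.887 → 46
G = 228 + 0.1111 × (155 − 228) = 219.89 → 220
B = 203 + 0.1111 × (124 − 203) = 194.223 → 194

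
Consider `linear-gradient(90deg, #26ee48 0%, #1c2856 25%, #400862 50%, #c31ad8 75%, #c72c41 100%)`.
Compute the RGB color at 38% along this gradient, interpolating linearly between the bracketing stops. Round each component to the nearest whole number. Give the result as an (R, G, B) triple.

38% lies between the 25% and 50% stops, so the local fraction is t = (38 − 25)/(50 − 25) = 13/25 ≈ 0.52.
#1c2856 → (28, 40, 86); #400862 → (64, 8, 98).
R = 28 + 0.52 × (64 − 28) = 46.72 → 47
G = 40 + 0.52 × (8 − 40) = 23.36 → 23
B = 86 + 0.52 × (98 − 86) = 92.24 → 92

(47, 23, 92)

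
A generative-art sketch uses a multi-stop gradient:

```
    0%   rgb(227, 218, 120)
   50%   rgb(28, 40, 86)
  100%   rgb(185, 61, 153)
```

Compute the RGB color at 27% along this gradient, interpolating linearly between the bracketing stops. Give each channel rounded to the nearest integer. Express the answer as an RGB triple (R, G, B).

(120, 122, 102)

27% lies between the 0% and 50% stops, so the local fraction is t = (27 − 0)/(50 − 0) = 27/50 ≈ 0.54.
R = 227 + 0.54 × (28 − 227) = 119.54 → 120
G = 218 + 0.54 × (40 − 218) = 121.88 → 122
B = 120 + 0.54 × (86 − 120) = 101.64 → 102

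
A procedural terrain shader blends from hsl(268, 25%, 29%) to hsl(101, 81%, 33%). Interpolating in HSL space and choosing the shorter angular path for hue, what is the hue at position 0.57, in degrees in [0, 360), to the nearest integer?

Hue arc: Δh = 101 − 268 = -167° (|Δh| ≤ 180, already the shorter path).
H = 268 + 0.57 × (-167) = 172.81 → 173°

173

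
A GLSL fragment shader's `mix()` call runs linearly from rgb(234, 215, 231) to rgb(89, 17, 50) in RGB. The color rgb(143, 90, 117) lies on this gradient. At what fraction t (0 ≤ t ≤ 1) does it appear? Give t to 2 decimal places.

Invert the lerp on the G channel (largest span, 198): t = (90 − 215) / (17 − 215) = -125/-198 = 0.63131.
Check on R: (143 − 234)/(89 − 234) = 0.6276 ✓

0.63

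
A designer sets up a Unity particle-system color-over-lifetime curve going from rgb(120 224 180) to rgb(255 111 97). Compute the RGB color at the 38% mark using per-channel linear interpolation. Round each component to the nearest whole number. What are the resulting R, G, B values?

38% corresponds to t = 0.38.
R = 120 + 0.38 × (255 − 120) = 120 + 0.38 × 135 = 171.3 → 171
G = 224 + 0.38 × (111 − 224) = 224 + 0.38 × -113 = 181.06 → 181
B = 180 + 0.38 × (97 − 180) = 180 + 0.38 × -83 = 148.46 → 148

(171, 181, 148)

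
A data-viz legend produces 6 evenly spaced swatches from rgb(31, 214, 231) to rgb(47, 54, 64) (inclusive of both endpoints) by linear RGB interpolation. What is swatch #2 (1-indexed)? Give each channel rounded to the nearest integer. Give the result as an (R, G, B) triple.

With 6 swatches and endpoints inclusive, swatch 2 sits at t = (2 − 1)/(6 − 1) = 1/5 ≈ 0.2.
R = 31 + 0.2 × (47 − 31) = 34.2 → 34
G = 214 + 0.2 × (54 − 214) = 182 → 182
B = 231 + 0.2 × (64 − 231) = 197.6 → 198

(34, 182, 198)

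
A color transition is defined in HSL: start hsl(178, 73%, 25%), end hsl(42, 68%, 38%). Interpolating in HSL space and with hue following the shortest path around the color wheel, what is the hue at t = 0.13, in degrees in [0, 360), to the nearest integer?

Hue arc: Δh = 42 − 178 = -136° (|Δh| ≤ 180, already the shorter path).
H = 178 + 0.13 × (-136) = 160.32 → 160°

160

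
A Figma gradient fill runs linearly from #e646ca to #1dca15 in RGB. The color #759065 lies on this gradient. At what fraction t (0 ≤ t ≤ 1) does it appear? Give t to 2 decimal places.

0.56

Invert the lerp on the R channel (largest span, 201): t = (117 − 230) / (29 − 230) = -113/-201 = 0.56219.
Check on G: (144 − 70)/(202 − 70) = 0.5606 ✓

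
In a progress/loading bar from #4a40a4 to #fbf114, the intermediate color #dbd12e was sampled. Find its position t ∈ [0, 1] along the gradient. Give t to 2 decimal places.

Invert the lerp on the R channel (largest span, 177): t = (219 − 74) / (251 − 74) = 145/177 = 0.81921.
Check on G: (209 − 64)/(241 − 64) = 0.8192 ✓

0.82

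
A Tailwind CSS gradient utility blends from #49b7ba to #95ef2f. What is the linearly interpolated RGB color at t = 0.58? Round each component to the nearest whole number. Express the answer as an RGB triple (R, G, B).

(117, 215, 105)

#49b7ba → (73, 183, 186); #95ef2f → (149, 239, 47).
R = 73 + 0.58 × (149 − 73) = 73 + 0.58 × 76 = 117.08 → 117
G = 183 + 0.58 × (239 − 183) = 183 + 0.58 × 56 = 215.48 → 215
B = 186 + 0.58 × (47 − 186) = 186 + 0.58 × -139 = 105.38 → 105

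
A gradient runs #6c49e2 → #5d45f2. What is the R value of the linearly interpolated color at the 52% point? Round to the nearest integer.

100

R₁ = 108 (from #6c49e2), R₂ = 93 (from #5d45f2).
R = 108 + 0.52 × (93 − 108) = 100.2 → 100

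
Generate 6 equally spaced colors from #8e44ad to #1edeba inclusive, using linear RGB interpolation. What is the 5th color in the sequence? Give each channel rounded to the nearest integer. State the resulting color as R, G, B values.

With 6 swatches and endpoints inclusive, swatch 5 sits at t = (5 − 1)/(6 − 1) = 4/5 ≈ 0.8.
#8e44ad → (142, 68, 173); #1edeba → (30, 222, 186).
R = 142 + 0.8 × (30 − 142) = 52.4 → 52
G = 68 + 0.8 × (222 − 68) = 191.2 → 191
B = 173 + 0.8 × (186 − 173) = 183.4 → 183

(52, 191, 183)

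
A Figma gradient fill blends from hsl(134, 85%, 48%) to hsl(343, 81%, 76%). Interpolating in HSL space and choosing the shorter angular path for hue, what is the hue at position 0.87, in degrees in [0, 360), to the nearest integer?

3

Hue: 343 − 134 = 209°, but |209| > 180 so the shorter arc goes the other way: Δh = 209 − 360 = -151°.
H = 134 + 0.87 × (-151) = 2.63 → 3°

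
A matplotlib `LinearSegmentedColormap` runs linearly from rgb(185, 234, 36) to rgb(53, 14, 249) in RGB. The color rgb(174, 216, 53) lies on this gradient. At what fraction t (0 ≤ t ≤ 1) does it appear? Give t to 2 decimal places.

0.08

Invert the lerp on the G channel (largest span, 220): t = (216 − 234) / (14 − 234) = -18/-220 = 0.081818.
Check on R: (174 − 185)/(53 − 185) = 0.08333 ✓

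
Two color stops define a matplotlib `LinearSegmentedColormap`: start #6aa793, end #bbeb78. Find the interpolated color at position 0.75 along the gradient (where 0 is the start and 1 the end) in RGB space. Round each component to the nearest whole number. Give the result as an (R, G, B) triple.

#6aa793 → (106, 167, 147); #bbeb78 → (187, 235, 120).
R = 106 + 0.75 × (187 − 106) = 106 + 0.75 × 81 = 166.75 → 167
G = 167 + 0.75 × (235 − 167) = 167 + 0.75 × 68 = 218 → 218
B = 147 + 0.75 × (120 − 147) = 147 + 0.75 × -27 = 126.75 → 127

(167, 218, 127)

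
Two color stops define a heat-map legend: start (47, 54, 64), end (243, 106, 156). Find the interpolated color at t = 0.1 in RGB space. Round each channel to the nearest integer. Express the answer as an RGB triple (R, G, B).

(67, 59, 73)

R = 47 + 0.1 × (243 − 47) = 47 + 0.1 × 196 = 66.6 → 67
G = 54 + 0.1 × (106 − 54) = 54 + 0.1 × 52 = 59.2 → 59
B = 64 + 0.1 × (156 − 64) = 64 + 0.1 × 92 = 73.2 → 73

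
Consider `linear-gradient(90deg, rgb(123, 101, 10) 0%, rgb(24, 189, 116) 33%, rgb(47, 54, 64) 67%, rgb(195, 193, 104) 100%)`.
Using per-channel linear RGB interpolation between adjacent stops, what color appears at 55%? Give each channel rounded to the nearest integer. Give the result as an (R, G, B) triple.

55% lies between the 33% and 67% stops, so the local fraction is t = (55 − 33)/(67 − 33) = 22/34 ≈ 0.6471.
R = 24 + 0.6471 × (47 − 24) = 38.883 → 39
G = 189 + 0.6471 × (54 − 189) = 101.641 → 102
B = 116 + 0.6471 × (64 − 116) = 82.351 → 82

(39, 102, 82)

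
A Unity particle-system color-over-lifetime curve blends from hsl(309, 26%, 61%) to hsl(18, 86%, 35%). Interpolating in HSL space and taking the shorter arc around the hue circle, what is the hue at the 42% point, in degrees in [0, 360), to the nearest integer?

338

Hue: 18 − 309 = -291°, but |-291| > 180 so the shorter arc goes the other way: Δh = -291 + 360 = 69°.
H = 309 + 0.42 × (69) = 337.98 → 338°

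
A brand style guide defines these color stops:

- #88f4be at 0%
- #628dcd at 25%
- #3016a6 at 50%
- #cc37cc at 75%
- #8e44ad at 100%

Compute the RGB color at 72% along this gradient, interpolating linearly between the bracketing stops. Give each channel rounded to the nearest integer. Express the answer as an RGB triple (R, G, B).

(185, 51, 199)

72% lies between the 50% and 75% stops, so the local fraction is t = (72 − 50)/(75 − 50) = 22/25 ≈ 0.88.
#3016a6 → (48, 22, 166); #cc37cc → (204, 55, 204).
R = 48 + 0.88 × (204 − 48) = 185.28 → 185
G = 22 + 0.88 × (55 − 22) = 51.04 → 51
B = 166 + 0.88 × (204 − 166) = 199.44 → 199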